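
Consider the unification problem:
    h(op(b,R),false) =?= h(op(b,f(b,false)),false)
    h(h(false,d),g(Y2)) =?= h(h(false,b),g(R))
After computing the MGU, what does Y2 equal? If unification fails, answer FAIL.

Decompose h/2: op(b,R) =?= op(b,f(b,false)),  false =?= false.
Decompose op/2: b =?= b,  R =?= f(b,false).
Delete trivial equation b =?= b.
Bind R := f(b,false); substituting into the one remaining equation that mentions R gives: h(h(false,d),g(Y2)) =?= h(h(false,b),g(f(b,false))).
Delete trivial equation false =?= false.
Decompose h/2: h(false,d) =?= h(false,b),  g(Y2) =?= g(f(b,false)).
Decompose h/2: false =?= false,  d =?= b.
Delete trivial equation false =?= false.
Clash: constants d and b differ; no unifier exists.

FAIL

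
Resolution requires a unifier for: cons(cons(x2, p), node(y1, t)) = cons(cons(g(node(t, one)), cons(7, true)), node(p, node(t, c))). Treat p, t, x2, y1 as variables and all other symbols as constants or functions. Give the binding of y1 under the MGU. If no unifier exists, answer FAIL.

Decompose cons/2: cons(x2, p) = cons(g(node(t, one)), cons(7, true)),  node(y1, t) = node(p, node(t, c)).
Decompose cons/2: x2 = g(node(t, one)),  p = cons(7, true).
Bind x2 := g(node(t, one)); no other remaining equation mentions x2.
Bind p := cons(7, true); substituting into the remaining equation gives: node(y1, t) = node(cons(7, true), node(t, c)).
Decompose node/2: y1 = cons(7, true),  t = node(t, c).
Bind y1 := cons(7, true); no other remaining equation mentions y1.
Occurs check fails: t occurs in node(t, c); the equation t = node(t, c) has no finite solution.

FAIL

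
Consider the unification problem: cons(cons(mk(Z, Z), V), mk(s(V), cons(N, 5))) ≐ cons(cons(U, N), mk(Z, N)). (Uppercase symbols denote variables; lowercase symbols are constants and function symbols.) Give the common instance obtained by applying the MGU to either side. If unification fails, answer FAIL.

FAIL

Decompose cons/2: cons(mk(Z, Z), V) ≐ cons(U, N),  mk(s(V), cons(N, 5)) ≐ mk(Z, N).
Decompose cons/2: mk(Z, Z) ≐ U,  V ≐ N.
Bind U := mk(Z, Z); no other remaining equation mentions U.
Bind V := N; substituting into the remaining equation gives: mk(s(N), cons(N, 5)) ≐ mk(Z, N).
Decompose mk/2: s(N) ≐ Z,  cons(N, 5) ≐ N.
Bind Z := s(N); no other remaining equation mentions Z. Substituting into the earlier binding gives U := mk(s(N), s(N)).
Occurs check fails: N occurs in cons(N, 5); the equation N ≐ cons(N, 5) has no finite solution.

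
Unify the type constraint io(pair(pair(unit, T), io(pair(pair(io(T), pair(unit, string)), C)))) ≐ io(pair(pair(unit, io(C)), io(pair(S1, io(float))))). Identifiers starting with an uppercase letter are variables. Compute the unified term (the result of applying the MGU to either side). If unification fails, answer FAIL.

io(pair(pair(unit, io(io(float))), io(pair(pair(io(io(io(float))), pair(unit, string)), io(float)))))

Decompose io/1: pair(pair(unit, T), io(pair(pair(io(T), pair(unit, string)), C))) ≐ pair(pair(unit, io(C)), io(pair(S1, io(float)))).
Decompose pair/2: pair(unit, T) ≐ pair(unit, io(C)),  io(pair(pair(io(T), pair(unit, string)), C)) ≐ io(pair(S1, io(float))).
Decompose pair/2: unit ≐ unit,  T ≐ io(C).
Delete trivial equation unit ≐ unit.
Bind T := io(C); substituting into the remaining equation gives: io(pair(pair(io(io(C)), pair(unit, string)), C)) ≐ io(pair(S1, io(float))).
Decompose io/1: pair(pair(io(io(C)), pair(unit, string)), C) ≐ pair(S1, io(float)).
Decompose pair/2: pair(io(io(C)), pair(unit, string)) ≐ S1,  C ≐ io(float).
Bind S1 := pair(io(io(C)), pair(unit, string)); no other remaining equation mentions S1.
Bind C := io(float). Substituting into the earlier bindings gives T := io(io(float)), S1 := pair(io(io(io(float))), pair(unit, string)).
Applying the MGU to either side gives io(pair(pair(unit, io(io(float))), io(pair(pair(io(io(io(float))), pair(unit, string)), io(float))))).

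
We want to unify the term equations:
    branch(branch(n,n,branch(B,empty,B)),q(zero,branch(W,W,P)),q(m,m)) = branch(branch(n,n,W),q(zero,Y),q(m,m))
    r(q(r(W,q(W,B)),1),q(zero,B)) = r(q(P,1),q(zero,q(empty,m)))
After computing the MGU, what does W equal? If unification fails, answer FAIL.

Decompose branch/3: branch(n,n,branch(B,empty,B)) = branch(n,n,W),  q(zero,branch(W,W,P)) = q(zero,Y),  q(m,m) = q(m,m).
Decompose branch/3: n = n,  n = n,  branch(B,empty,B) = W.
Delete trivial equation n = n.
Delete trivial equation n = n.
Bind W := branch(B,empty,B); substituting into the 2 remaining equations that mention W gives: q(zero,branch(branch(B,empty,B),branch(B,empty,B),P)) = q(zero,Y),  r(q(r(branch(B,empty,B),q(branch(B,empty,B),B)),1),q(zero,B)) = r(q(P,1),q(zero,q(empty,m))).
Decompose q/2: zero = zero,  branch(branch(B,empty,B),branch(B,empty,B),P) = Y.
Delete trivial equation zero = zero.
Bind Y := branch(branch(B,empty,B),branch(B,empty,B),P); no other remaining equation mentions Y.
Delete trivial equation q(m,m) = q(m,m).
Decompose r/2: q(r(branch(B,empty,B),q(branch(B,empty,B),B)),1) = q(P,1),  q(zero,B) = q(zero,q(empty,m)).
Decompose q/2: r(branch(B,empty,B),q(branch(B,empty,B),B)) = P,  1 = 1.
Bind P := r(branch(B,empty,B),q(branch(B,empty,B),B)); no other remaining equation mentions P. Substituting into the earlier binding gives Y := branch(branch(B,empty,B),branch(B,empty,B),r(branch(B,empty,B),q(branch(B,empty,B),B))).
Delete trivial equation 1 = 1.
Decompose q/2: zero = zero,  B = q(empty,m).
Delete trivial equation zero = zero.
Bind B := q(empty,m). Substituting into the earlier bindings gives W := branch(q(empty,m),empty,q(empty,m)), Y := branch(branch(q(empty,m),empty,q(empty,m)),branch(q(empty,m),empty,q(empty,m)),r(branch(q(empty,m),empty,q(empty,m)),q(branch(q(empty,m),empty,q(empty,m)),q(empty,m)))), P := r(branch(q(empty,m),empty,q(empty,m)),q(branch(q(empty,m),empty,q(empty,m)),q(empty,m))).
MGU = { W ↦ branch(q(empty,m),empty,q(empty,m)), Y ↦ branch(branch(q(empty,m),empty,q(empty,m)),branch(q(empty,m),empty,q(empty,m)),r(branch(q(empty,m),empty,q(empty,m)),q(branch(q(empty,m),empty,q(empty,m)),q(empty,m)))), P ↦ r(branch(q(empty,m),empty,q(empty,m)),q(branch(q(empty,m),empty,q(empty,m)),q(empty,m))), B ↦ q(empty,m) }, so W ↦ branch(q(empty,m),empty,q(empty,m)).

branch(q(empty,m),empty,q(empty,m))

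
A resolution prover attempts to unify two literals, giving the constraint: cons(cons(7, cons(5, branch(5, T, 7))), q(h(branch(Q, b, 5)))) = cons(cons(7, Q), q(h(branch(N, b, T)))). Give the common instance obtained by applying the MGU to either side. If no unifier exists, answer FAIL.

cons(cons(7, cons(5, branch(5, 5, 7))), q(h(branch(cons(5, branch(5, 5, 7)), b, 5))))

Decompose cons/2: cons(7, cons(5, branch(5, T, 7))) = cons(7, Q),  q(h(branch(Q, b, 5))) = q(h(branch(N, b, T))).
Decompose cons/2: 7 = 7,  cons(5, branch(5, T, 7)) = Q.
Delete trivial equation 7 = 7.
Bind Q := cons(5, branch(5, T, 7)); substituting into the remaining equation gives: q(h(branch(cons(5, branch(5, T, 7)), b, 5))) = q(h(branch(N, b, T))).
Decompose q/1: h(branch(cons(5, branch(5, T, 7)), b, 5)) = h(branch(N, b, T)).
Decompose h/1: branch(cons(5, branch(5, T, 7)), b, 5) = branch(N, b, T).
Decompose branch/3: cons(5, branch(5, T, 7)) = N,  b = b,  5 = T.
Bind N := cons(5, branch(5, T, 7)); no other remaining equation mentions N.
Delete trivial equation b = b.
Bind T := 5. Substituting into the earlier bindings gives Q := cons(5, branch(5, 5, 7)), N := cons(5, branch(5, 5, 7)).
Applying the MGU to either side gives cons(cons(7, cons(5, branch(5, 5, 7))), q(h(branch(cons(5, branch(5, 5, 7)), b, 5)))).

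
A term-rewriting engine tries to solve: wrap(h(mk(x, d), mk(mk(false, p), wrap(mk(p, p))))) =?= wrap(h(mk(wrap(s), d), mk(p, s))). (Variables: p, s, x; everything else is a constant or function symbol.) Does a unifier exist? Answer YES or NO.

NO

Decompose wrap/1: h(mk(x, d), mk(mk(false, p), wrap(mk(p, p)))) =?= h(mk(wrap(s), d), mk(p, s)).
Decompose h/2: mk(x, d) =?= mk(wrap(s), d),  mk(mk(false, p), wrap(mk(p, p))) =?= mk(p, s).
Decompose mk/2: x =?= wrap(s),  d =?= d.
Bind x := wrap(s); no other remaining equation mentions x.
Delete trivial equation d =?= d.
Decompose mk/2: mk(false, p) =?= p,  wrap(mk(p, p)) =?= s.
Occurs check fails: p occurs in mk(false, p); the equation p =?= mk(false, p) has no finite solution.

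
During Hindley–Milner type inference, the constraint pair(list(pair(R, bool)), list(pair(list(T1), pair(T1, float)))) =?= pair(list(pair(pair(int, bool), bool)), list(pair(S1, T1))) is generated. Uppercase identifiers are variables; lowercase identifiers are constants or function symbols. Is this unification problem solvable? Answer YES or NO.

NO

Decompose pair/2: list(pair(R, bool)) =?= list(pair(pair(int, bool), bool)),  list(pair(list(T1), pair(T1, float))) =?= list(pair(S1, T1)).
Decompose list/1: pair(R, bool) =?= pair(pair(int, bool), bool).
Decompose pair/2: R =?= pair(int, bool),  bool =?= bool.
Bind R := pair(int, bool); no other remaining equation mentions R.
Delete trivial equation bool =?= bool.
Decompose list/1: pair(list(T1), pair(T1, float)) =?= pair(S1, T1).
Decompose pair/2: list(T1) =?= S1,  pair(T1, float) =?= T1.
Bind S1 := list(T1); no other remaining equation mentions S1.
Occurs check fails: T1 occurs in pair(T1, float); the equation T1 =?= pair(T1, float) has no finite solution.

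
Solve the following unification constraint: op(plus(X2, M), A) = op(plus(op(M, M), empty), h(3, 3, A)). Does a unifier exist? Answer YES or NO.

Decompose op/2: plus(X2, M) = plus(op(M, M), empty),  A = h(3, 3, A).
Decompose plus/2: X2 = op(M, M),  M = empty.
Bind X2 := op(M, M); no other remaining equation mentions X2.
Bind M := empty; no other remaining equation mentions M. Substituting into the earlier binding gives X2 := op(empty, empty).
Occurs check fails: A occurs in h(3, 3, A); the equation A = h(3, 3, A) has no finite solution.

NO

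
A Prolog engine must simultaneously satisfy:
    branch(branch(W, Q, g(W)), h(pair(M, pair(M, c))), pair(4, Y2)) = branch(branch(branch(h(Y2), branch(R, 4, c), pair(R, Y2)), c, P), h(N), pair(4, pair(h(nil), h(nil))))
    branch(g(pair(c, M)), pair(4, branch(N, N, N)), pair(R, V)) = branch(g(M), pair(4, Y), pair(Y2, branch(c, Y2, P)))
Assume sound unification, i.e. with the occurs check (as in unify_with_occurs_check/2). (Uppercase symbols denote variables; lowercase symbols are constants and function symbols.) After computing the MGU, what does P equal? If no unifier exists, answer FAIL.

Decompose branch/3: branch(W, Q, g(W)) = branch(branch(h(Y2), branch(R, 4, c), pair(R, Y2)), c, P),  h(pair(M, pair(M, c))) = h(N),  pair(4, Y2) = pair(4, pair(h(nil), h(nil))).
Decompose branch/3: W = branch(h(Y2), branch(R, 4, c), pair(R, Y2)),  Q = c,  g(W) = P.
Bind W := branch(h(Y2), branch(R, 4, c), pair(R, Y2)); substituting into the one remaining equation that mentions W gives: g(branch(h(Y2), branch(R, 4, c), pair(R, Y2))) = P.
Bind Q := c; no other remaining equation mentions Q.
Bind P := g(branch(h(Y2), branch(R, 4, c), pair(R, Y2))); substituting into the one remaining equation that mentions P gives: branch(g(pair(c, M)), pair(4, branch(N, N, N)), pair(R, V)) = branch(g(M), pair(4, Y), pair(Y2, branch(c, Y2, g(branch(h(Y2), branch(R, 4, c), pair(R, Y2)))))).
Decompose h/1: pair(M, pair(M, c)) = N.
Bind N := pair(M, pair(M, c)); substituting into the one remaining equation that mentions N gives: branch(g(pair(c, M)), pair(4, branch(pair(M, pair(M, c)), pair(M, pair(M, c)), pair(M, pair(M, c)))), pair(R, V)) = branch(g(M), pair(4, Y), pair(Y2, branch(c, Y2, g(branch(h(Y2), branch(R, 4, c), pair(R, Y2)))))).
Decompose pair/2: 4 = 4,  Y2 = pair(h(nil), h(nil)).
Delete trivial equation 4 = 4.
Bind Y2 := pair(h(nil), h(nil)); substituting into the remaining equation gives: branch(g(pair(c, M)), pair(4, branch(pair(M, pair(M, c)), pair(M, pair(M, c)), pair(M, pair(M, c)))), pair(R, V)) = branch(g(M), pair(4, Y), pair(pair(h(nil), h(nil)), branch(c, pair(h(nil), h(nil)), g(branch(h(pair(h(nil), h(nil))), branch(R, 4, c), pair(R, pair(h(nil), h(nil)))))))). Substituting into the earlier bindings gives W := branch(h(pair(h(nil), h(nil))), branch(R, 4, c), pair(R, pair(h(nil), h(nil)))), P := g(branch(h(pair(h(nil), h(nil))), branch(R, 4, c), pair(R, pair(h(nil), h(nil))))).
Decompose branch/3: g(pair(c, M)) = g(M),  pair(4, branch(pair(M, pair(M, c)), pair(M, pair(M, c)), pair(M, pair(M, c)))) = pair(4, Y),  pair(R, V) = pair(pair(h(nil), h(nil)), branch(c, pair(h(nil), h(nil)), g(branch(h(pair(h(nil), h(nil))), branch(R, 4, c), pair(R, pair(h(nil), h(nil))))))).
Decompose g/1: pair(c, M) = M.
Occurs check fails: M occurs in pair(c, M); the equation M = pair(c, M) has no finite solution.

FAIL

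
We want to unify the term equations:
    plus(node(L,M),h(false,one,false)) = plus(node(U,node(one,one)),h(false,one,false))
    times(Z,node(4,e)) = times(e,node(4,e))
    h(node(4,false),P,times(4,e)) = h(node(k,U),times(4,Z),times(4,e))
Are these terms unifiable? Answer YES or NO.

Decompose plus/2: node(L,M) = node(U,node(one,one)),  h(false,one,false) = h(false,one,false).
Decompose node/2: L = U,  M = node(one,one).
Bind L := U; no other remaining equation mentions L.
Bind M := node(one,one); no other remaining equation mentions M.
Delete trivial equation h(false,one,false) = h(false,one,false).
Decompose times/2: Z = e,  node(4,e) = node(4,e).
Bind Z := e; substituting into the one remaining equation that mentions Z gives: h(node(4,false),P,times(4,e)) = h(node(k,U),times(4,e),times(4,e)).
Delete trivial equation node(4,e) = node(4,e).
Decompose h/3: node(4,false) = node(k,U),  P = times(4,e),  times(4,e) = times(4,e).
Decompose node/2: 4 = k,  false = U.
Clash: constants 4 and k differ; no unifier exists.

NO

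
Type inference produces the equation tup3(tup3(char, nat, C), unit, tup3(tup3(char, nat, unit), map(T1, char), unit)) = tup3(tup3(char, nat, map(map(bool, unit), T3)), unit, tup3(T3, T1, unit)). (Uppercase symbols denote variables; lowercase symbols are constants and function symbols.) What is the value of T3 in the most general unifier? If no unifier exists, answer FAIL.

Decompose tup3/3: tup3(char, nat, C) = tup3(char, nat, map(map(bool, unit), T3)),  unit = unit,  tup3(tup3(char, nat, unit), map(T1, char), unit) = tup3(T3, T1, unit).
Decompose tup3/3: char = char,  nat = nat,  C = map(map(bool, unit), T3).
Delete trivial equation char = char.
Delete trivial equation nat = nat.
Bind C := map(map(bool, unit), T3); no other remaining equation mentions C.
Delete trivial equation unit = unit.
Decompose tup3/3: tup3(char, nat, unit) = T3,  map(T1, char) = T1,  unit = unit.
Bind T3 := tup3(char, nat, unit); no other remaining equation mentions T3. Substituting into the earlier binding gives C := map(map(bool, unit), tup3(char, nat, unit)).
Occurs check fails: T1 occurs in map(T1, char); the equation T1 = map(T1, char) has no finite solution.

FAIL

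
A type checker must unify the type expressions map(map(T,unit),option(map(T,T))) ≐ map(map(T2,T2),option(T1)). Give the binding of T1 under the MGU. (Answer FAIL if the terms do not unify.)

Decompose map/2: map(T,unit) ≐ map(T2,T2),  option(map(T,T)) ≐ option(T1).
Decompose map/2: T ≐ T2,  unit ≐ T2.
Bind T := T2; substituting into the one remaining equation that mentions T gives: option(map(T2,T2)) ≐ option(T1).
Bind T2 := unit; substituting into the remaining equation gives: option(map(unit,unit)) ≐ option(T1). Substituting into the earlier binding gives T := unit.
Decompose option/1: map(unit,unit) ≐ T1.
Bind T1 := map(unit,unit).
MGU = { T ↦ unit, T2 ↦ unit, T1 ↦ map(unit,unit) }, so T1 ↦ map(unit,unit).

map(unit,unit)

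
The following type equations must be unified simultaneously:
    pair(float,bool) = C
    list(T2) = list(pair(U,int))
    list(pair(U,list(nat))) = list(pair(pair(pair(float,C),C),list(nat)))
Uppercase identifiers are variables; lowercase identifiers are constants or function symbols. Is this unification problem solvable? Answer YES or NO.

Bind C := pair(float,bool); substituting into the one remaining equation that mentions C gives: list(pair(U,list(nat))) = list(pair(pair(pair(float,pair(float,bool)),pair(float,bool)),list(nat))).
Decompose list/1: T2 = pair(U,int).
Bind T2 := pair(U,int); no other remaining equation mentions T2.
Decompose list/1: pair(U,list(nat)) = pair(pair(pair(float,pair(float,bool)),pair(float,bool)),list(nat)).
Decompose pair/2: U = pair(pair(float,pair(float,bool)),pair(float,bool)),  list(nat) = list(nat).
Bind U := pair(pair(float,pair(float,bool)),pair(float,bool)); no other remaining equation mentions U. Substituting into the earlier binding gives T2 := pair(pair(pair(float,pair(float,bool)),pair(float,bool)),int).
Delete trivial equation list(nat) = list(nat).
No equations remain and no clash or occurs-check failure arose, so a unifier exists.

YES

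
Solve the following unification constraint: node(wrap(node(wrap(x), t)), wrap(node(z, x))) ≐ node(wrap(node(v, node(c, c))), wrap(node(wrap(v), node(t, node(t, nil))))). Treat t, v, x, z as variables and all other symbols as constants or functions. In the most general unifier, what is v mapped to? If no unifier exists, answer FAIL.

Decompose node/2: wrap(node(wrap(x), t)) ≐ wrap(node(v, node(c, c))),  wrap(node(z, x)) ≐ wrap(node(wrap(v), node(t, node(t, nil)))).
Decompose wrap/1: node(wrap(x), t) ≐ node(v, node(c, c)).
Decompose node/2: wrap(x) ≐ v,  t ≐ node(c, c).
Bind v := wrap(x); substituting into the one remaining equation that mentions v gives: wrap(node(z, x)) ≐ wrap(node(wrap(wrap(x)), node(t, node(t, nil)))).
Bind t := node(c, c); substituting into the remaining equation gives: wrap(node(z, x)) ≐ wrap(node(wrap(wrap(x)), node(node(c, c), node(node(c, c), nil)))).
Decompose wrap/1: node(z, x) ≐ node(wrap(wrap(x)), node(node(c, c), node(node(c, c), nil))).
Decompose node/2: z ≐ wrap(wrap(x)),  x ≐ node(node(c, c), node(node(c, c), nil)).
Bind z := wrap(wrap(x)); no other remaining equation mentions z.
Bind x := node(node(c, c), node(node(c, c), nil)). Substituting into the earlier bindings gives v := wrap(node(node(c, c), node(node(c, c), nil))), z := wrap(wrap(node(node(c, c), node(node(c, c), nil)))).
MGU = { v ↦ wrap(node(node(c, c), node(node(c, c), nil))), t ↦ node(c, c), z ↦ wrap(wrap(node(node(c, c), node(node(c, c), nil)))), x ↦ node(node(c, c), node(node(c, c), nil)) }, so v ↦ wrap(node(node(c, c), node(node(c, c), nil))).

wrap(node(node(c, c), node(node(c, c), nil)))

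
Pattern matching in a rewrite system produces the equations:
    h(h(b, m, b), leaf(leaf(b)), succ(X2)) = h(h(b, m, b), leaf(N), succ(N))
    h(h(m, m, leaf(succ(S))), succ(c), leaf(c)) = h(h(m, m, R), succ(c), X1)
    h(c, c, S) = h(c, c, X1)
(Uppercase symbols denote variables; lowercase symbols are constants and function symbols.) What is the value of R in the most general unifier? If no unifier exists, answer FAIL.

Decompose h/3: h(b, m, b) = h(b, m, b),  leaf(leaf(b)) = leaf(N),  succ(X2) = succ(N).
Delete trivial equation h(b, m, b) = h(b, m, b).
Decompose leaf/1: leaf(b) = N.
Bind N := leaf(b); substituting into the one remaining equation that mentions N gives: succ(X2) = succ(leaf(b)).
Decompose succ/1: X2 = leaf(b).
Bind X2 := leaf(b); no other remaining equation mentions X2.
Decompose h/3: h(m, m, leaf(succ(S))) = h(m, m, R),  succ(c) = succ(c),  leaf(c) = X1.
Decompose h/3: m = m,  m = m,  leaf(succ(S)) = R.
Delete trivial equation m = m.
Delete trivial equation m = m.
Bind R := leaf(succ(S)); no other remaining equation mentions R.
Delete trivial equation succ(c) = succ(c).
Bind X1 := leaf(c); substituting into the remaining equation gives: h(c, c, S) = h(c, c, leaf(c)).
Decompose h/3: c = c,  c = c,  S = leaf(c).
Delete trivial equation c = c.
Delete trivial equation c = c.
Bind S := leaf(c). Substituting into the earlier binding gives R := leaf(succ(leaf(c))).
MGU = { N := leaf(b), X2 := leaf(b), R := leaf(succ(leaf(c))), X1 := leaf(c), S := leaf(c) }, so R := leaf(succ(leaf(c))).

leaf(succ(leaf(c)))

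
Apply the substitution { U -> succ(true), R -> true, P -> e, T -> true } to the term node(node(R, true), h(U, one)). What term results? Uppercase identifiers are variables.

Replace each occurrence of U with succ(true).
Replace each occurrence of R with true.
Result: node(node(true, true), h(succ(true), one)).

node(node(true, true), h(succ(true), one))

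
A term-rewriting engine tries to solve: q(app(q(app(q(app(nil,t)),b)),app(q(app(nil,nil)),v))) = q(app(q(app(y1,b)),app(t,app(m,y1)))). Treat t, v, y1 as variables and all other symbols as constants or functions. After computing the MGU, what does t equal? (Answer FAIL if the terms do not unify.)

Decompose q/1: app(q(app(q(app(nil,t)),b)),app(q(app(nil,nil)),v)) = app(q(app(y1,b)),app(t,app(m,y1))).
Decompose app/2: q(app(q(app(nil,t)),b)) = q(app(y1,b)),  app(q(app(nil,nil)),v) = app(t,app(m,y1)).
Decompose q/1: app(q(app(nil,t)),b) = app(y1,b).
Decompose app/2: q(app(nil,t)) = y1,  b = b.
Bind y1 := q(app(nil,t)); substituting into the one remaining equation that mentions y1 gives: app(q(app(nil,nil)),v) = app(t,app(m,q(app(nil,t)))).
Delete trivial equation b = b.
Decompose app/2: q(app(nil,nil)) = t,  v = app(m,q(app(nil,t))).
Bind t := q(app(nil,nil)); substituting into the remaining equation gives: v = app(m,q(app(nil,q(app(nil,nil))))). Substituting into the earlier binding gives y1 := q(app(nil,q(app(nil,nil)))).
Bind v := app(m,q(app(nil,q(app(nil,nil))))).
MGU = { y1 := q(app(nil,q(app(nil,nil)))), t := q(app(nil,nil)), v := app(m,q(app(nil,q(app(nil,nil))))) }, so t := q(app(nil,nil)).

q(app(nil,nil))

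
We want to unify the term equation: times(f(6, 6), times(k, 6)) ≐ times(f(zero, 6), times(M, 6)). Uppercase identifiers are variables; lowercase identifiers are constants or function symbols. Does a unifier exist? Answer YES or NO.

Decompose times/2: f(6, 6) ≐ f(zero, 6),  times(k, 6) ≐ times(M, 6).
Decompose f/2: 6 ≐ zero,  6 ≐ 6.
Clash: constants 6 and zero differ; no unifier exists.

NO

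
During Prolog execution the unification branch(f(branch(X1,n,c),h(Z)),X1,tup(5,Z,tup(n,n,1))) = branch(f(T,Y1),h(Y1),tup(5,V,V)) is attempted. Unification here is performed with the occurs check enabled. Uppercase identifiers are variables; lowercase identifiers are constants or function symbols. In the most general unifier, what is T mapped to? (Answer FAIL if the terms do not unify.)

branch(h(h(tup(n,n,1))),n,c)

Decompose branch/3: f(branch(X1,n,c),h(Z)) = f(T,Y1),  X1 = h(Y1),  tup(5,Z,tup(n,n,1)) = tup(5,V,V).
Decompose f/2: branch(X1,n,c) = T,  h(Z) = Y1.
Bind T := branch(X1,n,c); no other remaining equation mentions T.
Bind Y1 := h(Z); substituting into the one remaining equation that mentions Y1 gives: X1 = h(h(Z)).
Bind X1 := h(h(Z)); no other remaining equation mentions X1. Substituting into the earlier binding gives T := branch(h(h(Z)),n,c).
Decompose tup/3: 5 = 5,  Z = V,  tup(n,n,1) = V.
Delete trivial equation 5 = 5.
Bind Z := V; no other remaining equation mentions Z. Substituting into the earlier bindings gives T := branch(h(h(V)),n,c), Y1 := h(V), X1 := h(h(V)).
Bind V := tup(n,n,1). Substituting into the earlier bindings gives T := branch(h(h(tup(n,n,1))),n,c), Y1 := h(tup(n,n,1)), X1 := h(h(tup(n,n,1))), Z := tup(n,n,1).
MGU = { T -> branch(h(h(tup(n,n,1))),n,c), Y1 -> h(tup(n,n,1)), X1 -> h(h(tup(n,n,1))), Z -> tup(n,n,1), V -> tup(n,n,1) }, so T -> branch(h(h(tup(n,n,1))),n,c).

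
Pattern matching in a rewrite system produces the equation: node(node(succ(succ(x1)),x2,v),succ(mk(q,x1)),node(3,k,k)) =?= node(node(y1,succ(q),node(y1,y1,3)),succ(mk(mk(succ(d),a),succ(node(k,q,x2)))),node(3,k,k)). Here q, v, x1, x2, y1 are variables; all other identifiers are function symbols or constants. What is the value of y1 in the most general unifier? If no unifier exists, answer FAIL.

succ(succ(succ(node(k,mk(succ(d),a),succ(mk(succ(d),a))))))

Decompose node/3: node(succ(succ(x1)),x2,v) =?= node(y1,succ(q),node(y1,y1,3)),  succ(mk(q,x1)) =?= succ(mk(mk(succ(d),a),succ(node(k,q,x2)))),  node(3,k,k) =?= node(3,k,k).
Decompose node/3: succ(succ(x1)) =?= y1,  x2 =?= succ(q),  v =?= node(y1,y1,3).
Bind y1 := succ(succ(x1)); substituting into the one remaining equation that mentions y1 gives: v =?= node(succ(succ(x1)),succ(succ(x1)),3).
Bind x2 := succ(q); substituting into the one remaining equation that mentions x2 gives: succ(mk(q,x1)) =?= succ(mk(mk(succ(d),a),succ(node(k,q,succ(q))))).
Bind v := node(succ(succ(x1)),succ(succ(x1)),3); no other remaining equation mentions v.
Decompose succ/1: mk(q,x1) =?= mk(mk(succ(d),a),succ(node(k,q,succ(q)))).
Decompose mk/2: q =?= mk(succ(d),a),  x1 =?= succ(node(k,q,succ(q))).
Bind q := mk(succ(d),a); substituting into the one remaining equation that mentions q gives: x1 =?= succ(node(k,mk(succ(d),a),succ(mk(succ(d),a)))). Substituting into the earlier binding gives x2 := succ(mk(succ(d),a)).
Bind x1 := succ(node(k,mk(succ(d),a),succ(mk(succ(d),a)))); no other remaining equation mentions x1. Substituting into the earlier bindings gives y1 := succ(succ(succ(node(k,mk(succ(d),a),succ(mk(succ(d),a)))))), v := node(succ(succ(succ(node(k,mk(succ(d),a),succ(mk(succ(d),a)))))),succ(succ(succ(node(k,mk(succ(d),a),succ(mk(succ(d),a)))))),3).
Delete trivial equation node(3,k,k) =?= node(3,k,k).
MGU = { y1 ↦ succ(succ(succ(node(k,mk(succ(d),a),succ(mk(succ(d),a)))))), x2 ↦ succ(mk(succ(d),a)), v ↦ node(succ(succ(succ(node(k,mk(succ(d),a),succ(mk(succ(d),a)))))),succ(succ(succ(node(k,mk(succ(d),a),succ(mk(succ(d),a)))))),3), q ↦ mk(succ(d),a), x1 ↦ succ(node(k,mk(succ(d),a),succ(mk(succ(d),a)))) }, so y1 ↦ succ(succ(succ(node(k,mk(succ(d),a),succ(mk(succ(d),a)))))).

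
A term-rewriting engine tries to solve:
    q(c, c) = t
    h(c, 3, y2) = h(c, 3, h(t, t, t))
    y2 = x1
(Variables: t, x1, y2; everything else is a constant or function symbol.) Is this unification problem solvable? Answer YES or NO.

Bind t := q(c, c); substituting into the one remaining equation that mentions t gives: h(c, 3, y2) = h(c, 3, h(q(c, c), q(c, c), q(c, c))).
Decompose h/3: c = c,  3 = 3,  y2 = h(q(c, c), q(c, c), q(c, c)).
Delete trivial equation c = c.
Delete trivial equation 3 = 3.
Bind y2 := h(q(c, c), q(c, c), q(c, c)); substituting into the remaining equation gives: h(q(c, c), q(c, c), q(c, c)) = x1.
Bind x1 := h(q(c, c), q(c, c), q(c, c)).
No equations remain and no clash or occurs-check failure arose, so a unifier exists.

YES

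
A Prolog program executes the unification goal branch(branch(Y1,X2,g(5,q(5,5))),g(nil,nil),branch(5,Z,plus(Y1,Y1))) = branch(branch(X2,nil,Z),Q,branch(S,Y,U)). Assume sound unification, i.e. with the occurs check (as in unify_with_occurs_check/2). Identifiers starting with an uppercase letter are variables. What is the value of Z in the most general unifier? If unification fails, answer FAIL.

Decompose branch/3: branch(Y1,X2,g(5,q(5,5))) = branch(X2,nil,Z),  g(nil,nil) = Q,  branch(5,Z,plus(Y1,Y1)) = branch(S,Y,U).
Decompose branch/3: Y1 = X2,  X2 = nil,  g(5,q(5,5)) = Z.
Bind Y1 := X2; substituting into the one remaining equation that mentions Y1 gives: branch(5,Z,plus(X2,X2)) = branch(S,Y,U).
Bind X2 := nil; substituting into the one remaining equation that mentions X2 gives: branch(5,Z,plus(nil,nil)) = branch(S,Y,U). Substituting into the earlier binding gives Y1 := nil.
Bind Z := g(5,q(5,5)); substituting into the one remaining equation that mentions Z gives: branch(5,g(5,q(5,5)),plus(nil,nil)) = branch(S,Y,U).
Bind Q := g(nil,nil); no other remaining equation mentions Q.
Decompose branch/3: 5 = S,  g(5,q(5,5)) = Y,  plus(nil,nil) = U.
Bind S := 5; no other remaining equation mentions S.
Bind Y := g(5,q(5,5)); no other remaining equation mentions Y.
Bind U := plus(nil,nil).
MGU = { Y1 = nil, X2 = nil, Z = g(5,q(5,5)), Q = g(nil,nil), S = 5, Y = g(5,q(5,5)), U = plus(nil,nil) }, so Z = g(5,q(5,5)).

g(5,q(5,5))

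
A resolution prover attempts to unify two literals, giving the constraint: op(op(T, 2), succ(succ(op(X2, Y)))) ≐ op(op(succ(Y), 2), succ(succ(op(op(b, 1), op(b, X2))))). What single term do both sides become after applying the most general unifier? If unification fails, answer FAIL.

Decompose op/2: op(T, 2) ≐ op(succ(Y), 2),  succ(succ(op(X2, Y))) ≐ succ(succ(op(op(b, 1), op(b, X2)))).
Decompose op/2: T ≐ succ(Y),  2 ≐ 2.
Bind T := succ(Y); no other remaining equation mentions T.
Delete trivial equation 2 ≐ 2.
Decompose succ/1: succ(op(X2, Y)) ≐ succ(op(op(b, 1), op(b, X2))).
Decompose succ/1: op(X2, Y) ≐ op(op(b, 1), op(b, X2)).
Decompose op/2: X2 ≐ op(b, 1),  Y ≐ op(b, X2).
Bind X2 := op(b, 1); substituting into the remaining equation gives: Y ≐ op(b, op(b, 1)).
Bind Y := op(b, op(b, 1)). Substituting into the earlier binding gives T := succ(op(b, op(b, 1))).
Applying the MGU to either side gives op(op(succ(op(b, op(b, 1))), 2), succ(succ(op(op(b, 1), op(b, op(b, 1)))))).

op(op(succ(op(b, op(b, 1))), 2), succ(succ(op(op(b, 1), op(b, op(b, 1))))))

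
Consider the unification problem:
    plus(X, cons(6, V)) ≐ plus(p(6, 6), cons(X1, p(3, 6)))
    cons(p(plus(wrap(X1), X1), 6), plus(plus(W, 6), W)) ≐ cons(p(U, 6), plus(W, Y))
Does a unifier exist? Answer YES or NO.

Decompose plus/2: X ≐ p(6, 6),  cons(6, V) ≐ cons(X1, p(3, 6)).
Bind X := p(6, 6); no other remaining equation mentions X.
Decompose cons/2: 6 ≐ X1,  V ≐ p(3, 6).
Bind X1 := 6; substituting into the one remaining equation that mentions X1 gives: cons(p(plus(wrap(6), 6), 6), plus(plus(W, 6), W)) ≐ cons(p(U, 6), plus(W, Y)).
Bind V := p(3, 6); no other remaining equation mentions V.
Decompose cons/2: p(plus(wrap(6), 6), 6) ≐ p(U, 6),  plus(plus(W, 6), W) ≐ plus(W, Y).
Decompose p/2: plus(wrap(6), 6) ≐ U,  6 ≐ 6.
Bind U := plus(wrap(6), 6); no other remaining equation mentions U.
Delete trivial equation 6 ≐ 6.
Decompose plus/2: plus(W, 6) ≐ W,  W ≐ Y.
Occurs check fails: W occurs in plus(W, 6); the equation W ≐ plus(W, 6) has no finite solution.

NO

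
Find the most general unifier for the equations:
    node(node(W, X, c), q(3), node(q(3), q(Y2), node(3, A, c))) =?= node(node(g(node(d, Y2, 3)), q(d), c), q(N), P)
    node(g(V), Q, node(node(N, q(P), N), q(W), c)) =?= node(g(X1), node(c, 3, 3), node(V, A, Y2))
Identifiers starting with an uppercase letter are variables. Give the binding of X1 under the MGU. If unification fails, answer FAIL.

Decompose node/3: node(W, X, c) =?= node(g(node(d, Y2, 3)), q(d), c),  q(3) =?= q(N),  node(q(3), q(Y2), node(3, A, c)) =?= P.
Decompose node/3: W =?= g(node(d, Y2, 3)),  X =?= q(d),  c =?= c.
Bind W := g(node(d, Y2, 3)); substituting into the one remaining equation that mentions W gives: node(g(V), Q, node(node(N, q(P), N), q(g(node(d, Y2, 3))), c)) =?= node(g(X1), node(c, 3, 3), node(V, A, Y2)).
Bind X := q(d); no other remaining equation mentions X.
Delete trivial equation c =?= c.
Decompose q/1: 3 =?= N.
Bind N := 3; substituting into the one remaining equation that mentions N gives: node(g(V), Q, node(node(3, q(P), 3), q(g(node(d, Y2, 3))), c)) =?= node(g(X1), node(c, 3, 3), node(V, A, Y2)).
Bind P := node(q(3), q(Y2), node(3, A, c)); substituting into the remaining equation gives: node(g(V), Q, node(node(3, q(node(q(3), q(Y2), node(3, A, c))), 3), q(g(node(d, Y2, 3))), c)) =?= node(g(X1), node(c, 3, 3), node(V, A, Y2)).
Decompose node/3: g(V) =?= g(X1),  Q =?= node(c, 3, 3),  node(node(3, q(node(q(3), q(Y2), node(3, A, c))), 3), q(g(node(d, Y2, 3))), c) =?= node(V, A, Y2).
Decompose g/1: V =?= X1.
Bind V := X1; substituting into the one remaining equation that mentions V gives: node(node(3, q(node(q(3), q(Y2), node(3, A, c))), 3), q(g(node(d, Y2, 3))), c) =?= node(X1, A, Y2).
Bind Q := node(c, 3, 3); no other remaining equation mentions Q.
Decompose node/3: node(3, q(node(q(3), q(Y2), node(3, A, c))), 3) =?= X1,  q(g(node(d, Y2, 3))) =?= A,  c =?= Y2.
Bind X1 := node(3, q(node(q(3), q(Y2), node(3, A, c))), 3); no other remaining equation mentions X1. Substituting into the earlier binding gives V := node(3, q(node(q(3), q(Y2), node(3, A, c))), 3).
Bind A := q(g(node(d, Y2, 3))); no other remaining equation mentions A. Substituting into the earlier bindings gives P := node(q(3), q(Y2), node(3, q(g(node(d, Y2, 3))), c)), V := node(3, q(node(q(3), q(Y2), node(3, q(g(node(d, Y2, 3))), c))), 3), X1 := node(3, q(node(q(3), q(Y2), node(3, q(g(node(d, Y2, 3))), c))), 3).
Bind Y2 := c. Substituting into the earlier bindings gives W := g(node(d, c, 3)), P := node(q(3), q(c), node(3, q(g(node(d, c, 3))), c)), V := node(3, q(node(q(3), q(c), node(3, q(g(node(d, c, 3))), c))), 3), X1 := node(3, q(node(q(3), q(c), node(3, q(g(node(d, c, 3))), c))), 3), A := q(g(node(d, c, 3))).
MGU = { W -> g(node(d, c, 3)), X -> q(d), N -> 3, P -> node(q(3), q(c), node(3, q(g(node(d, c, 3))), c)), V -> node(3, q(node(q(3), q(c), node(3, q(g(node(d, c, 3))), c))), 3), Q -> node(c, 3, 3), X1 -> node(3, q(node(q(3), q(c), node(3, q(g(node(d, c, 3))), c))), 3), A -> q(g(node(d, c, 3))), Y2 -> c }, so X1 -> node(3, q(node(q(3), q(c), node(3, q(g(node(d, c, 3))), c))), 3).

node(3, q(node(q(3), q(c), node(3, q(g(node(d, c, 3))), c))), 3)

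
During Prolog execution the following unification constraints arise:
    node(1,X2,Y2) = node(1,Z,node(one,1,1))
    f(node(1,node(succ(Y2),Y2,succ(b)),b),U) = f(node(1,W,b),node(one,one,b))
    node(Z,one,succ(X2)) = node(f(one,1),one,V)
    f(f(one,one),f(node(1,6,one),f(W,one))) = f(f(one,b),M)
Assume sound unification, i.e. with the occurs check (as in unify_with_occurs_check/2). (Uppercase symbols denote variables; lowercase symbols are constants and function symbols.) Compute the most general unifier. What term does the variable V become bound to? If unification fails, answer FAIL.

FAIL

Decompose node/3: 1 = 1,  X2 = Z,  Y2 = node(one,1,1).
Delete trivial equation 1 = 1.
Bind X2 := Z; substituting into the one remaining equation that mentions X2 gives: node(Z,one,succ(Z)) = node(f(one,1),one,V).
Bind Y2 := node(one,1,1); substituting into the one remaining equation that mentions Y2 gives: f(node(1,node(succ(node(one,1,1)),node(one,1,1),succ(b)),b),U) = f(node(1,W,b),node(one,one,b)).
Decompose f/2: node(1,node(succ(node(one,1,1)),node(one,1,1),succ(b)),b) = node(1,W,b),  U = node(one,one,b).
Decompose node/3: 1 = 1,  node(succ(node(one,1,1)),node(one,1,1),succ(b)) = W,  b = b.
Delete trivial equation 1 = 1.
Bind W := node(succ(node(one,1,1)),node(one,1,1),succ(b)); substituting into the one remaining equation that mentions W gives: f(f(one,one),f(node(1,6,one),f(node(succ(node(one,1,1)),node(one,1,1),succ(b)),one))) = f(f(one,b),M).
Delete trivial equation b = b.
Bind U := node(one,one,b); no other remaining equation mentions U.
Decompose node/3: Z = f(one,1),  one = one,  succ(Z) = V.
Bind Z := f(one,1); substituting into the one remaining equation that mentions Z gives: succ(f(one,1)) = V. Substituting into the earlier binding gives X2 := f(one,1).
Delete trivial equation one = one.
Bind V := succ(f(one,1)); no other remaining equation mentions V.
Decompose f/2: f(one,one) = f(one,b),  f(node(1,6,one),f(node(succ(node(one,1,1)),node(one,1,1),succ(b)),one)) = M.
Decompose f/2: one = one,  one = b.
Delete trivial equation one = one.
Clash: constants one and b differ; no unifier exists.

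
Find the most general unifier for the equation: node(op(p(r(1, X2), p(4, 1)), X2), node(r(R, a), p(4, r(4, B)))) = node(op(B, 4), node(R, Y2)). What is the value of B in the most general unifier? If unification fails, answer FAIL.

Decompose node/2: op(p(r(1, X2), p(4, 1)), X2) = op(B, 4),  node(r(R, a), p(4, r(4, B))) = node(R, Y2).
Decompose op/2: p(r(1, X2), p(4, 1)) = B,  X2 = 4.
Bind B := p(r(1, X2), p(4, 1)); substituting into the one remaining equation that mentions B gives: node(r(R, a), p(4, r(4, p(r(1, X2), p(4, 1))))) = node(R, Y2).
Bind X2 := 4; substituting into the remaining equation gives: node(r(R, a), p(4, r(4, p(r(1, 4), p(4, 1))))) = node(R, Y2). Substituting into the earlier binding gives B := p(r(1, 4), p(4, 1)).
Decompose node/2: r(R, a) = R,  p(4, r(4, p(r(1, 4), p(4, 1)))) = Y2.
Occurs check fails: R occurs in r(R, a); the equation R = r(R, a) has no finite solution.

FAIL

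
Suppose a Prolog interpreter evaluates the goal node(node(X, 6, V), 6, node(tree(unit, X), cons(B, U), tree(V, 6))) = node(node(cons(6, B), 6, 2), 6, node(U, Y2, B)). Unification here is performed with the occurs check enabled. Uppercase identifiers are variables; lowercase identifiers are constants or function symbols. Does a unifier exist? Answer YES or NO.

YES

Decompose node/3: node(X, 6, V) = node(cons(6, B), 6, 2),  6 = 6,  node(tree(unit, X), cons(B, U), tree(V, 6)) = node(U, Y2, B).
Decompose node/3: X = cons(6, B),  6 = 6,  V = 2.
Bind X := cons(6, B); substituting into the one remaining equation that mentions X gives: node(tree(unit, cons(6, B)), cons(B, U), tree(V, 6)) = node(U, Y2, B).
Delete trivial equation 6 = 6.
Bind V := 2; substituting into the one remaining equation that mentions V gives: node(tree(unit, cons(6, B)), cons(B, U), tree(2, 6)) = node(U, Y2, B).
Delete trivial equation 6 = 6.
Decompose node/3: tree(unit, cons(6, B)) = U,  cons(B, U) = Y2,  tree(2, 6) = B.
Bind U := tree(unit, cons(6, B)); substituting into the one remaining equation that mentions U gives: cons(B, tree(unit, cons(6, B))) = Y2.
Bind Y2 := cons(B, tree(unit, cons(6, B))); no other remaining equation mentions Y2.
Bind B := tree(2, 6). Substituting into the earlier bindings gives X := cons(6, tree(2, 6)), U := tree(unit, cons(6, tree(2, 6))), Y2 := cons(tree(2, 6), tree(unit, cons(6, tree(2, 6)))).
No equations remain and no clash or occurs-check failure arose, so a unifier exists.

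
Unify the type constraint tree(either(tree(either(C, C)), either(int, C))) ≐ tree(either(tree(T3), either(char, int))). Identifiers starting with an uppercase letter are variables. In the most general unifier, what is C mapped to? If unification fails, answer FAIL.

FAIL

Decompose tree/1: either(tree(either(C, C)), either(int, C)) ≐ either(tree(T3), either(char, int)).
Decompose either/2: tree(either(C, C)) ≐ tree(T3),  either(int, C) ≐ either(char, int).
Decompose tree/1: either(C, C) ≐ T3.
Bind T3 := either(C, C); no other remaining equation mentions T3.
Decompose either/2: int ≐ char,  C ≐ int.
Clash: constants int and char differ; no unifier exists.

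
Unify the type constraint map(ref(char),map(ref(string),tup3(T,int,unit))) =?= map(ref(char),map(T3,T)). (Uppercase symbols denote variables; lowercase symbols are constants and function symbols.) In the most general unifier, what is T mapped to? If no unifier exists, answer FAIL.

FAIL

Decompose map/2: ref(char) =?= ref(char),  map(ref(string),tup3(T,int,unit)) =?= map(T3,T).
Delete trivial equation ref(char) =?= ref(char).
Decompose map/2: ref(string) =?= T3,  tup3(T,int,unit) =?= T.
Bind T3 := ref(string); no other remaining equation mentions T3.
Occurs check fails: T occurs in tup3(T,int,unit); the equation T =?= tup3(T,int,unit) has no finite solution.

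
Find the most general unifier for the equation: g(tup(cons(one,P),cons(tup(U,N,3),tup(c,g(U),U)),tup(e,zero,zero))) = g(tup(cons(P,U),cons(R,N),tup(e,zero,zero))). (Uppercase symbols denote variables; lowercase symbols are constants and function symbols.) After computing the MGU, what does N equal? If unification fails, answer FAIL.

Decompose g/1: tup(cons(one,P),cons(tup(U,N,3),tup(c,g(U),U)),tup(e,zero,zero)) = tup(cons(P,U),cons(R,N),tup(e,zero,zero)).
Decompose tup/3: cons(one,P) = cons(P,U),  cons(tup(U,N,3),tup(c,g(U),U)) = cons(R,N),  tup(e,zero,zero) = tup(e,zero,zero).
Decompose cons/2: one = P,  P = U.
Bind P := one; substituting into the one remaining equation that mentions P gives: one = U.
Bind U := one; substituting into the one remaining equation that mentions U gives: cons(tup(one,N,3),tup(c,g(one),one)) = cons(R,N).
Decompose cons/2: tup(one,N,3) = R,  tup(c,g(one),one) = N.
Bind R := tup(one,N,3); no other remaining equation mentions R.
Bind N := tup(c,g(one),one); no other remaining equation mentions N. Substituting into the earlier binding gives R := tup(one,tup(c,g(one),one),3).
Delete trivial equation tup(e,zero,zero) = tup(e,zero,zero).
MGU = { P := one, U := one, R := tup(one,tup(c,g(one),one),3), N := tup(c,g(one),one) }, so N := tup(c,g(one),one).

tup(c,g(one),one)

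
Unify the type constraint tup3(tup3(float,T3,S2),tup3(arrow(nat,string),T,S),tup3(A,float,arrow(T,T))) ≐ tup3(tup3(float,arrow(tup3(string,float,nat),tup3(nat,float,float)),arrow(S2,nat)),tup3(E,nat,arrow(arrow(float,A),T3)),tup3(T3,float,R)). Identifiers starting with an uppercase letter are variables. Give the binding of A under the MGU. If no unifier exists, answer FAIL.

FAIL

Decompose tup3/3: tup3(float,T3,S2) ≐ tup3(float,arrow(tup3(string,float,nat),tup3(nat,float,float)),arrow(S2,nat)),  tup3(arrow(nat,string),T,S) ≐ tup3(E,nat,arrow(arrow(float,A),T3)),  tup3(A,float,arrow(T,T)) ≐ tup3(T3,float,R).
Decompose tup3/3: float ≐ float,  T3 ≐ arrow(tup3(string,float,nat),tup3(nat,float,float)),  S2 ≐ arrow(S2,nat).
Delete trivial equation float ≐ float.
Bind T3 := arrow(tup3(string,float,nat),tup3(nat,float,float)); substituting into the 2 remaining equations that mention T3 gives: tup3(arrow(nat,string),T,S) ≐ tup3(E,nat,arrow(arrow(float,A),arrow(tup3(string,float,nat),tup3(nat,float,float)))),  tup3(A,float,arrow(T,T)) ≐ tup3(arrow(tup3(string,float,nat),tup3(nat,float,float)),float,R).
Occurs check fails: S2 occurs in arrow(S2,nat); the equation S2 ≐ arrow(S2,nat) has no finite solution.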